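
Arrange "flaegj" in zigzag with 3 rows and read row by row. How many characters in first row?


Zigzag "flaegj" into 3 rows:
Placing characters:
  'f' => row 0
  'l' => row 1
  'a' => row 2
  'e' => row 1
  'g' => row 0
  'j' => row 1
Rows:
  Row 0: "fg"
  Row 1: "lej"
  Row 2: "a"
First row length: 2

2


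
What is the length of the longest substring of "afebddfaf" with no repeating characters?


Input: "afebddfaf"
Sliding window (track last position of each char):
  Position 0 ('a'): window [0,0] length 1 -- new best
  Position 1 ('f'): window [0,1] length 2 -- new best
  Position 2 ('e'): window [0,2] length 3 -- new best
  Position 3 ('b'): window [0,3] length 4 -- new best
  Position 4 ('d'): window [0,4] length 5 -- new best
  Position 5 ('d'): repeat (last at 4), move window start to 5
  Position 5 ('d'): window [5,5] length 1
  Position 6 ('f'): window [5,6] length 2
  Position 7 ('a'): window [5,7] length 3
  Position 8 ('f'): repeat (last at 6), move window start to 7
  Position 8 ('f'): window [7,8] length 2
Longest substring with no repeats: "afebd" with length 5

5


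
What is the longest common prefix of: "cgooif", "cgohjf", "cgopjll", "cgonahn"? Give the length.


Words: cgooif, cgohjf, cgopjll, cgonahn
  Position 0: all 'c' => match
  Position 1: all 'g' => match
  Position 2: all 'o' => match
  Position 3: ('o', 'h', 'p', 'n') => mismatch, stop
LCP = "cgo" (length 3)

3


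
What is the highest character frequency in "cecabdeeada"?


Input: cecabdeeada
Character counts:
  'a': 3
  'b': 1
  'c': 2
  'd': 2
  'e': 3
Maximum frequency: 3

3


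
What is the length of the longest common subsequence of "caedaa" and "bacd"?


LCS of "caedaa" and "bacd"
DP table:
           b    a    c    d
      0    0    0    0    0
  c   0    0    0    1    1
  a   0    0    1    1    1
  e   0    0    1    1    1
  d   0    0    1    1    2
  a   0    0    1    1    2
  a   0    0    1    1    2
LCS length = dp[6][4] = 2

2


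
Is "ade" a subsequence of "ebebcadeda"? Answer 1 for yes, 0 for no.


Check if "ade" is a subsequence of "ebebcadeda"
Greedy scan:
  Position 0 ('e'): no match needed
  Position 1 ('b'): no match needed
  Position 2 ('e'): no match needed
  Position 3 ('b'): no match needed
  Position 4 ('c'): no match needed
  Position 5 ('a'): matches sub[0] = 'a'
  Position 6 ('d'): matches sub[1] = 'd'
  Position 7 ('e'): matches sub[2] = 'e'
  Position 8 ('d'): no match needed
  Position 9 ('a'): no match needed
All 3 characters matched => is a subsequence

1


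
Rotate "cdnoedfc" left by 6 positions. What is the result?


Input: "cdnoedfc", rotate left by 6
First 6 characters: "cdnoed"
Remaining characters: "fc"
Concatenate remaining + first: "fc" + "cdnoed" = "fccdnoed"

fccdnoed


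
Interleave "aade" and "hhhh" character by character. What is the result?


Interleaving "aade" and "hhhh":
  Position 0: 'a' from first, 'h' from second => "ah"
  Position 1: 'a' from first, 'h' from second => "ah"
  Position 2: 'd' from first, 'h' from second => "dh"
  Position 3: 'e' from first, 'h' from second => "eh"
Result: ahahdheh

ahahdheh


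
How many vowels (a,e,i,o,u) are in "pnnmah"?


Input: pnnmah
Checking each character:
  'p' at position 0: consonant
  'n' at position 1: consonant
  'n' at position 2: consonant
  'm' at position 3: consonant
  'a' at position 4: vowel (running total: 1)
  'h' at position 5: consonant
Total vowels: 1

1


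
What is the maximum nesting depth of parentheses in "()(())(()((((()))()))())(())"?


Input: "()(())(()((((()))()))())(())"
Tracking depth:
  Position 0 '(': depth becomes 1
  Position 1 ')': depth becomes 0
  Position 2 '(': depth becomes 1
  Position 3 '(': depth becomes 2
  Position 4 ')': depth becomes 1
  Position 5 ')': depth becomes 0
  Position 6 '(': depth becomes 1
  Position 7 '(': depth becomes 2
  Position 8 ')': depth becomes 1
  Position 9 '(': depth becomes 2
  Position 10 '(': depth becomes 3
  Position 11 '(': depth becomes 4
  Position 12 '(': depth becomes 5
  Position 13 '(': depth becomes 6
  Position 14 ')': depth becomes 5
  Position 15 ')': depth becomes 4
  Position 16 ')': depth becomes 3
  Position 17 '(': depth becomes 4
  Position 18 ')': depth becomes 3
  Position 19 ')': depth becomes 2
  Position 20 ')': depth becomes 1
  Position 21 '(': depth becomes 2
  Position 22 ')': depth becomes 1
  Position 23 ')': depth becomes 0
  Position 24 '(': depth becomes 1
  Position 25 '(': depth becomes 2
  Position 26 ')': depth becomes 1
  Position 27 ')': depth becomes 0
Maximum depth reached: 6

6


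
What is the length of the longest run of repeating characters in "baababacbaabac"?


Input: "baababacbaabac"
Scanning for longest run:
  Position 1 ('a'): new char, reset run to 1
  Position 2 ('a'): continues run of 'a', length=2
  Position 3 ('b'): new char, reset run to 1
  Position 4 ('a'): new char, reset run to 1
  Position 5 ('b'): new char, reset run to 1
  Position 6 ('a'): new char, reset run to 1
  Position 7 ('c'): new char, reset run to 1
  Position 8 ('b'): new char, reset run to 1
  Position 9 ('a'): new char, reset run to 1
  Position 10 ('a'): continues run of 'a', length=2
  Position 11 ('b'): new char, reset run to 1
  Position 12 ('a'): new char, reset run to 1
  Position 13 ('c'): new char, reset run to 1
Longest run: 'a' with length 2

2


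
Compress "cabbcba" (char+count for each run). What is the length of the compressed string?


Input: cabbcba
Runs:
  'c' x 1 => "c1"
  'a' x 1 => "a1"
  'b' x 2 => "b2"
  'c' x 1 => "c1"
  'b' x 1 => "b1"
  'a' x 1 => "a1"
Compressed: "c1a1b2c1b1a1"
Compressed length: 12

12


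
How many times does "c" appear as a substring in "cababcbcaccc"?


Searching for "c" in "cababcbcaccc"
Scanning each position:
  Position 0: "c" => MATCH
  Position 1: "a" => no
  Position 2: "b" => no
  Position 3: "a" => no
  Position 4: "b" => no
  Position 5: "c" => MATCH
  Position 6: "b" => no
  Position 7: "c" => MATCH
  Position 8: "a" => no
  Position 9: "c" => MATCH
  Position 10: "c" => MATCH
  Position 11: "c" => MATCH
Total occurrences: 6

6


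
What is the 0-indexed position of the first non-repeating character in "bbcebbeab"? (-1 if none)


Input: bbcebbeab
Character frequencies:
  'a': 1
  'b': 5
  'c': 1
  'e': 2
Scanning left to right for freq == 1:
  Position 0 ('b'): freq=5, skip
  Position 1 ('b'): freq=5, skip
  Position 2 ('c'): unique! => answer = 2

2


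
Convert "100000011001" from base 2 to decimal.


Input: "100000011001" in base 2
Positional expansion:
  Digit '1' (value 1) x 2^11 = 2048
  Digit '0' (value 0) x 2^10 = 0
  Digit '0' (value 0) x 2^9 = 0
  Digit '0' (value 0) x 2^8 = 0
  Digit '0' (value 0) x 2^7 = 0
  Digit '0' (value 0) x 2^6 = 0
  Digit '0' (value 0) x 2^5 = 0
  Digit '1' (value 1) x 2^4 = 16
  Digit '1' (value 1) x 2^3 = 8
  Digit '0' (value 0) x 2^2 = 0
  Digit '0' (value 0) x 2^1 = 0
  Digit '1' (value 1) x 2^0 = 1
Sum = 2073

2073


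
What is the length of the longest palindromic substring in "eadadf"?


Input: "eadadf"
Checking substrings for palindromes:
  [1:4] "ada" (len 3) => palindrome
  [2:5] "dad" (len 3) => palindrome
Longest palindromic substring: "ada" with length 3

3


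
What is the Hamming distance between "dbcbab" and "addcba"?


Comparing "dbcbab" and "addcba" position by position:
  Position 0: 'd' vs 'a' => differ
  Position 1: 'b' vs 'd' => differ
  Position 2: 'c' vs 'd' => differ
  Position 3: 'b' vs 'c' => differ
  Position 4: 'a' vs 'b' => differ
  Position 5: 'b' vs 'a' => differ
Total differences (Hamming distance): 6

6


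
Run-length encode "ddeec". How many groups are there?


Input: ddeec
Scanning for consecutive runs:
  Group 1: 'd' x 2 (positions 0-1)
  Group 2: 'e' x 2 (positions 2-3)
  Group 3: 'c' x 1 (positions 4-4)
Total groups: 3

3


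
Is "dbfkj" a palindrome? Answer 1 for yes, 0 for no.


Input: dbfkj
Reversed: jkfbd
  Compare pos 0 ('d') with pos 4 ('j'): MISMATCH
  Compare pos 1 ('b') with pos 3 ('k'): MISMATCH
Result: not a palindrome

0


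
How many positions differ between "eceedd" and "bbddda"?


Comparing "eceedd" and "bbddda" position by position:
  Position 0: 'e' vs 'b' => DIFFER
  Position 1: 'c' vs 'b' => DIFFER
  Position 2: 'e' vs 'd' => DIFFER
  Position 3: 'e' vs 'd' => DIFFER
  Position 4: 'd' vs 'd' => same
  Position 5: 'd' vs 'a' => DIFFER
Positions that differ: 5

5


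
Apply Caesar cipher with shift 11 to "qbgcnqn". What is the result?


Caesar cipher: shift "qbgcnqn" by 11
  'q' (pos 16) + 11 = pos 1 = 'b'
  'b' (pos 1) + 11 = pos 12 = 'm'
  'g' (pos 6) + 11 = pos 17 = 'r'
  'c' (pos 2) + 11 = pos 13 = 'n'
  'n' (pos 13) + 11 = pos 24 = 'y'
  'q' (pos 16) + 11 = pos 1 = 'b'
  'n' (pos 13) + 11 = pos 24 = 'y'
Result: bmrnyby

bmrnyby


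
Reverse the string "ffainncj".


Input: ffainncj
Reading characters right to left:
  Position 7: 'j'
  Position 6: 'c'
  Position 5: 'n'
  Position 4: 'n'
  Position 3: 'i'
  Position 2: 'a'
  Position 1: 'f'
  Position 0: 'f'
Reversed: jcnniaff

jcnniaff


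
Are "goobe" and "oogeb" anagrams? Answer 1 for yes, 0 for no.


Strings: "goobe", "oogeb"
Sorted first:  begoo
Sorted second: begoo
Sorted forms match => anagrams

1


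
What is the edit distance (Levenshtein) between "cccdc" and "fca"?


Computing edit distance: "cccdc" -> "fca"
DP table:
           f    c    a
      0    1    2    3
  c   1    1    1    2
  c   2    2    1    2
  c   3    3    2    2
  d   4    4    3    3
  c   5    5    4    4
Edit distance = dp[5][3] = 4

4


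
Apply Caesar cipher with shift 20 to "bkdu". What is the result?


Caesar cipher: shift "bkdu" by 20
  'b' (pos 1) + 20 = pos 21 = 'v'
  'k' (pos 10) + 20 = pos 4 = 'e'
  'd' (pos 3) + 20 = pos 23 = 'x'
  'u' (pos 20) + 20 = pos 14 = 'o'
Result: vexo

vexo


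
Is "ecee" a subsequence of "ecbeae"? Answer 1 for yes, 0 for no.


Check if "ecee" is a subsequence of "ecbeae"
Greedy scan:
  Position 0 ('e'): matches sub[0] = 'e'
  Position 1 ('c'): matches sub[1] = 'c'
  Position 2 ('b'): no match needed
  Position 3 ('e'): matches sub[2] = 'e'
  Position 4 ('a'): no match needed
  Position 5 ('e'): matches sub[3] = 'e'
All 4 characters matched => is a subsequence

1


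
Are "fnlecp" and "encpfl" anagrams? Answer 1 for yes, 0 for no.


Strings: "fnlecp", "encpfl"
Sorted first:  ceflnp
Sorted second: ceflnp
Sorted forms match => anagrams

1


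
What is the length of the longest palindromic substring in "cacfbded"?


Input: "cacfbded"
Checking substrings for palindromes:
  [0:3] "cac" (len 3) => palindrome
  [5:8] "ded" (len 3) => palindrome
Longest palindromic substring: "cac" with length 3

3


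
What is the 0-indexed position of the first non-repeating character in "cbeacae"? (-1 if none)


Input: cbeacae
Character frequencies:
  'a': 2
  'b': 1
  'c': 2
  'e': 2
Scanning left to right for freq == 1:
  Position 0 ('c'): freq=2, skip
  Position 1 ('b'): unique! => answer = 1

1


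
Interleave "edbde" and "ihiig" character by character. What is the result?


Interleaving "edbde" and "ihiig":
  Position 0: 'e' from first, 'i' from second => "ei"
  Position 1: 'd' from first, 'h' from second => "dh"
  Position 2: 'b' from first, 'i' from second => "bi"
  Position 3: 'd' from first, 'i' from second => "di"
  Position 4: 'e' from first, 'g' from second => "eg"
Result: eidhbidieg

eidhbidieg


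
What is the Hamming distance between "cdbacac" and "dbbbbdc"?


Comparing "cdbacac" and "dbbbbdc" position by position:
  Position 0: 'c' vs 'd' => differ
  Position 1: 'd' vs 'b' => differ
  Position 2: 'b' vs 'b' => same
  Position 3: 'a' vs 'b' => differ
  Position 4: 'c' vs 'b' => differ
  Position 5: 'a' vs 'd' => differ
  Position 6: 'c' vs 'c' => same
Total differences (Hamming distance): 5

5


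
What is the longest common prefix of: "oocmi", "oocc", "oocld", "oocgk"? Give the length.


Words: oocmi, oocc, oocld, oocgk
  Position 0: all 'o' => match
  Position 1: all 'o' => match
  Position 2: all 'c' => match
  Position 3: ('m', 'c', 'l', 'g') => mismatch, stop
LCP = "ooc" (length 3)

3


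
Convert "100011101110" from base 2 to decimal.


Input: "100011101110" in base 2
Positional expansion:
  Digit '1' (value 1) x 2^11 = 2048
  Digit '0' (value 0) x 2^10 = 0
  Digit '0' (value 0) x 2^9 = 0
  Digit '0' (value 0) x 2^8 = 0
  Digit '1' (value 1) x 2^7 = 128
  Digit '1' (value 1) x 2^6 = 64
  Digit '1' (value 1) x 2^5 = 32
  Digit '0' (value 0) x 2^4 = 0
  Digit '1' (value 1) x 2^3 = 8
  Digit '1' (value 1) x 2^2 = 4
  Digit '1' (value 1) x 2^1 = 2
  Digit '0' (value 0) x 2^0 = 0
Sum = 2286

2286


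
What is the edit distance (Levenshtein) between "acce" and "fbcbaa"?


Computing edit distance: "acce" -> "fbcbaa"
DP table:
           f    b    c    b    a    a
      0    1    2    3    4    5    6
  a   1    1    2    3    4    4    5
  c   2    2    2    2    3    4    5
  c   3    3    3    2    3    4    5
  e   4    4    4    3    3    4    5
Edit distance = dp[4][6] = 5

5


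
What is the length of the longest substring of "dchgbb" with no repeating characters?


Input: "dchgbb"
Sliding window (track last position of each char):
  Position 0 ('d'): window [0,0] length 1 -- new best
  Position 1 ('c'): window [0,1] length 2 -- new best
  Position 2 ('h'): window [0,2] length 3 -- new best
  Position 3 ('g'): window [0,3] length 4 -- new best
  Position 4 ('b'): window [0,4] length 5 -- new best
  Position 5 ('b'): repeat (last at 4), move window start to 5
  Position 5 ('b'): window [5,5] length 1
Longest substring with no repeats: "dchgb" with length 5

5


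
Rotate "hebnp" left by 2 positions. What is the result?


Input: "hebnp", rotate left by 2
First 2 characters: "he"
Remaining characters: "bnp"
Concatenate remaining + first: "bnp" + "he" = "bnphe"

bnphe


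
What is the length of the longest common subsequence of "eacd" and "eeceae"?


LCS of "eacd" and "eeceae"
DP table:
           e    e    c    e    a    e
      0    0    0    0    0    0    0
  e   0    1    1    1    1    1    1
  a   0    1    1    1    1    2    2
  c   0    1    1    2    2    2    2
  d   0    1    1    2    2    2    2
LCS length = dp[4][6] = 2

2


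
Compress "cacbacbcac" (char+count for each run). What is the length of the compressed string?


Input: cacbacbcac
Runs:
  'c' x 1 => "c1"
  'a' x 1 => "a1"
  'c' x 1 => "c1"
  'b' x 1 => "b1"
  'a' x 1 => "a1"
  'c' x 1 => "c1"
  'b' x 1 => "b1"
  'c' x 1 => "c1"
  'a' x 1 => "a1"
  'c' x 1 => "c1"
Compressed: "c1a1c1b1a1c1b1c1a1c1"
Compressed length: 20

20


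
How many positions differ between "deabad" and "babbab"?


Comparing "deabad" and "babbab" position by position:
  Position 0: 'd' vs 'b' => DIFFER
  Position 1: 'e' vs 'a' => DIFFER
  Position 2: 'a' vs 'b' => DIFFER
  Position 3: 'b' vs 'b' => same
  Position 4: 'a' vs 'a' => same
  Position 5: 'd' vs 'b' => DIFFER
Positions that differ: 4

4


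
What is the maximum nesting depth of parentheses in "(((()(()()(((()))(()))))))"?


Input: "(((()(()()(((()))(()))))))"
Tracking depth:
  Position 0 '(': depth becomes 1
  Position 1 '(': depth becomes 2
  Position 2 '(': depth becomes 3
  Position 3 '(': depth becomes 4
  Position 4 ')': depth becomes 3
  Position 5 '(': depth becomes 4
  Position 6 '(': depth becomes 5
  Position 7 ')': depth becomes 4
  Position 8 '(': depth becomes 5
  Position 9 ')': depth becomes 4
  Position 10 '(': depth becomes 5
  Position 11 '(': depth becomes 6
  Position 12 '(': depth becomes 7
  Position 13 '(': depth becomes 8
  Position 14 ')': depth becomes 7
  Position 15 ')': depth becomes 6
  Position 16 ')': depth becomes 5
  Position 17 '(': depth becomes 6
  Position 18 '(': depth becomes 7
  Position 19 ')': depth becomes 6
  Position 20 ')': depth becomes 5
  Position 21 ')': depth becomes 4
  Position 22 ')': depth becomes 3
  Position 23 ')': depth becomes 2
  Position 24 ')': depth becomes 1
  Position 25 ')': depth becomes 0
Maximum depth reached: 8

8


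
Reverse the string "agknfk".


Input: agknfk
Reading characters right to left:
  Position 5: 'k'
  Position 4: 'f'
  Position 3: 'n'
  Position 2: 'k'
  Position 1: 'g'
  Position 0: 'a'
Reversed: kfnkga

kfnkga


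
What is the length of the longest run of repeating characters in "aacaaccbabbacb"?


Input: "aacaaccbabbacb"
Scanning for longest run:
  Position 1 ('a'): continues run of 'a', length=2
  Position 2 ('c'): new char, reset run to 1
  Position 3 ('a'): new char, reset run to 1
  Position 4 ('a'): continues run of 'a', length=2
  Position 5 ('c'): new char, reset run to 1
  Position 6 ('c'): continues run of 'c', length=2
  Position 7 ('b'): new char, reset run to 1
  Position 8 ('a'): new char, reset run to 1
  Position 9 ('b'): new char, reset run to 1
  Position 10 ('b'): continues run of 'b', length=2
  Position 11 ('a'): new char, reset run to 1
  Position 12 ('c'): new char, reset run to 1
  Position 13 ('b'): new char, reset run to 1
Longest run: 'a' with length 2

2


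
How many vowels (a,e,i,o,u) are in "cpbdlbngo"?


Input: cpbdlbngo
Checking each character:
  'c' at position 0: consonant
  'p' at position 1: consonant
  'b' at position 2: consonant
  'd' at position 3: consonant
  'l' at position 4: consonant
  'b' at position 5: consonant
  'n' at position 6: consonant
  'g' at position 7: consonant
  'o' at position 8: vowel (running total: 1)
Total vowels: 1

1


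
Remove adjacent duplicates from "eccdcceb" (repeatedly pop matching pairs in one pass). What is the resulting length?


Input: eccdcceb
Stack-based adjacent duplicate removal:
  Read 'e': push. Stack: e
  Read 'c': push. Stack: ec
  Read 'c': matches stack top 'c' => pop. Stack: e
  Read 'd': push. Stack: ed
  Read 'c': push. Stack: edc
  Read 'c': matches stack top 'c' => pop. Stack: ed
  Read 'e': push. Stack: ede
  Read 'b': push. Stack: edeb
Final stack: "edeb" (length 4)

4


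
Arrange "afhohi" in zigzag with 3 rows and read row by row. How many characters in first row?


Zigzag "afhohi" into 3 rows:
Placing characters:
  'a' => row 0
  'f' => row 1
  'h' => row 2
  'o' => row 1
  'h' => row 0
  'i' => row 1
Rows:
  Row 0: "ah"
  Row 1: "foi"
  Row 2: "h"
First row length: 2

2


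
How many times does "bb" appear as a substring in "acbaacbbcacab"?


Searching for "bb" in "acbaacbbcacab"
Scanning each position:
  Position 0: "ac" => no
  Position 1: "cb" => no
  Position 2: "ba" => no
  Position 3: "aa" => no
  Position 4: "ac" => no
  Position 5: "cb" => no
  Position 6: "bb" => MATCH
  Position 7: "bc" => no
  Position 8: "ca" => no
  Position 9: "ac" => no
  Position 10: "ca" => no
  Position 11: "ab" => no
Total occurrences: 1

1


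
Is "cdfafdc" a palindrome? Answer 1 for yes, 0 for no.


Input: cdfafdc
Reversed: cdfafdc
  Compare pos 0 ('c') with pos 6 ('c'): match
  Compare pos 1 ('d') with pos 5 ('d'): match
  Compare pos 2 ('f') with pos 4 ('f'): match
Result: palindrome

1


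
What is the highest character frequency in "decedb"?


Input: decedb
Character counts:
  'b': 1
  'c': 1
  'd': 2
  'e': 2
Maximum frequency: 2

2


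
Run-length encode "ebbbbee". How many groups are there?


Input: ebbbbee
Scanning for consecutive runs:
  Group 1: 'e' x 1 (positions 0-0)
  Group 2: 'b' x 4 (positions 1-4)
  Group 3: 'e' x 2 (positions 5-6)
Total groups: 3

3


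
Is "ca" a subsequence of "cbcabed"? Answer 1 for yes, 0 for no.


Check if "ca" is a subsequence of "cbcabed"
Greedy scan:
  Position 0 ('c'): matches sub[0] = 'c'
  Position 1 ('b'): no match needed
  Position 2 ('c'): no match needed
  Position 3 ('a'): matches sub[1] = 'a'
  Position 4 ('b'): no match needed
  Position 5 ('e'): no match needed
  Position 6 ('d'): no match needed
All 2 characters matched => is a subsequence

1


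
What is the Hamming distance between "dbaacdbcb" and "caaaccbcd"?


Comparing "dbaacdbcb" and "caaaccbcd" position by position:
  Position 0: 'd' vs 'c' => differ
  Position 1: 'b' vs 'a' => differ
  Position 2: 'a' vs 'a' => same
  Position 3: 'a' vs 'a' => same
  Position 4: 'c' vs 'c' => same
  Position 5: 'd' vs 'c' => differ
  Position 6: 'b' vs 'b' => same
  Position 7: 'c' vs 'c' => same
  Position 8: 'b' vs 'd' => differ
Total differences (Hamming distance): 4

4


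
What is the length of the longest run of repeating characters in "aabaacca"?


Input: "aabaacca"
Scanning for longest run:
  Position 1 ('a'): continues run of 'a', length=2
  Position 2 ('b'): new char, reset run to 1
  Position 3 ('a'): new char, reset run to 1
  Position 4 ('a'): continues run of 'a', length=2
  Position 5 ('c'): new char, reset run to 1
  Position 6 ('c'): continues run of 'c', length=2
  Position 7 ('a'): new char, reset run to 1
Longest run: 'a' with length 2

2


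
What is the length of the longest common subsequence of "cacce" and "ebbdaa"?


LCS of "cacce" and "ebbdaa"
DP table:
           e    b    b    d    a    a
      0    0    0    0    0    0    0
  c   0    0    0    0    0    0    0
  a   0    0    0    0    0    1    1
  c   0    0    0    0    0    1    1
  c   0    0    0    0    0    1    1
  e   0    1    1    1    1    1    1
LCS length = dp[5][6] = 1

1


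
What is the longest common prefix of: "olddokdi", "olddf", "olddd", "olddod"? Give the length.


Words: olddokdi, olddf, olddd, olddod
  Position 0: all 'o' => match
  Position 1: all 'l' => match
  Position 2: all 'd' => match
  Position 3: all 'd' => match
  Position 4: ('o', 'f', 'd', 'o') => mismatch, stop
LCP = "oldd" (length 4)

4


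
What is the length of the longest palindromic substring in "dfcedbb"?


Input: "dfcedbb"
Checking substrings for palindromes:
  [5:7] "bb" (len 2) => palindrome
Longest palindromic substring: "bb" with length 2

2


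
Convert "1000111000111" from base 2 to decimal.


Input: "1000111000111" in base 2
Positional expansion:
  Digit '1' (value 1) x 2^12 = 4096
  Digit '0' (value 0) x 2^11 = 0
  Digit '0' (value 0) x 2^10 = 0
  Digit '0' (value 0) x 2^9 = 0
  Digit '1' (value 1) x 2^8 = 256
  Digit '1' (value 1) x 2^7 = 128
  Digit '1' (value 1) x 2^6 = 64
  Digit '0' (value 0) x 2^5 = 0
  Digit '0' (value 0) x 2^4 = 0
  Digit '0' (value 0) x 2^3 = 0
  Digit '1' (value 1) x 2^2 = 4
  Digit '1' (value 1) x 2^1 = 2
  Digit '1' (value 1) x 2^0 = 1
Sum = 4551

4551


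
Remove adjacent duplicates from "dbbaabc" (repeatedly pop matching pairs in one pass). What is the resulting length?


Input: dbbaabc
Stack-based adjacent duplicate removal:
  Read 'd': push. Stack: d
  Read 'b': push. Stack: db
  Read 'b': matches stack top 'b' => pop. Stack: d
  Read 'a': push. Stack: da
  Read 'a': matches stack top 'a' => pop. Stack: d
  Read 'b': push. Stack: db
  Read 'c': push. Stack: dbc
Final stack: "dbc" (length 3)

3


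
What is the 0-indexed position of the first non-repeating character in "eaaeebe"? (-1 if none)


Input: eaaeebe
Character frequencies:
  'a': 2
  'b': 1
  'e': 4
Scanning left to right for freq == 1:
  Position 0 ('e'): freq=4, skip
  Position 1 ('a'): freq=2, skip
  Position 2 ('a'): freq=2, skip
  Position 3 ('e'): freq=4, skip
  Position 4 ('e'): freq=4, skip
  Position 5 ('b'): unique! => answer = 5

5


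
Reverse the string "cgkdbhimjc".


Input: cgkdbhimjc
Reading characters right to left:
  Position 9: 'c'
  Position 8: 'j'
  Position 7: 'm'
  Position 6: 'i'
  Position 5: 'h'
  Position 4: 'b'
  Position 3: 'd'
  Position 2: 'k'
  Position 1: 'g'
  Position 0: 'c'
Reversed: cjmihbdkgc

cjmihbdkgc


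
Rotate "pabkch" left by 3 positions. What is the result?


Input: "pabkch", rotate left by 3
First 3 characters: "pab"
Remaining characters: "kch"
Concatenate remaining + first: "kch" + "pab" = "kchpab"

kchpab


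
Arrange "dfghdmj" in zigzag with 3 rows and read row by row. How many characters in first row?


Zigzag "dfghdmj" into 3 rows:
Placing characters:
  'd' => row 0
  'f' => row 1
  'g' => row 2
  'h' => row 1
  'd' => row 0
  'm' => row 1
  'j' => row 2
Rows:
  Row 0: "dd"
  Row 1: "fhm"
  Row 2: "gj"
First row length: 2

2


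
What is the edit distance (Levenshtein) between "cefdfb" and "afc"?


Computing edit distance: "cefdfb" -> "afc"
DP table:
           a    f    c
      0    1    2    3
  c   1    1    2    2
  e   2    2    2    3
  f   3    3    2    3
  d   4    4    3    3
  f   5    5    4    4
  b   6    6    5    5
Edit distance = dp[6][3] = 5

5


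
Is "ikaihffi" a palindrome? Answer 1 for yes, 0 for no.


Input: ikaihffi
Reversed: iffhiaki
  Compare pos 0 ('i') with pos 7 ('i'): match
  Compare pos 1 ('k') with pos 6 ('f'): MISMATCH
  Compare pos 2 ('a') with pos 5 ('f'): MISMATCH
  Compare pos 3 ('i') with pos 4 ('h'): MISMATCH
Result: not a palindrome

0


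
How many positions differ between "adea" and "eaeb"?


Comparing "adea" and "eaeb" position by position:
  Position 0: 'a' vs 'e' => DIFFER
  Position 1: 'd' vs 'a' => DIFFER
  Position 2: 'e' vs 'e' => same
  Position 3: 'a' vs 'b' => DIFFER
Positions that differ: 3

3


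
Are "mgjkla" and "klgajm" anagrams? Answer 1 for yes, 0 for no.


Strings: "mgjkla", "klgajm"
Sorted first:  agjklm
Sorted second: agjklm
Sorted forms match => anagrams

1


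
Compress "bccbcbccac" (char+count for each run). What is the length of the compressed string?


Input: bccbcbccac
Runs:
  'b' x 1 => "b1"
  'c' x 2 => "c2"
  'b' x 1 => "b1"
  'c' x 1 => "c1"
  'b' x 1 => "b1"
  'c' x 2 => "c2"
  'a' x 1 => "a1"
  'c' x 1 => "c1"
Compressed: "b1c2b1c1b1c2a1c1"
Compressed length: 16

16


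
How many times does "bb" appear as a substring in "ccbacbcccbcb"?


Searching for "bb" in "ccbacbcccbcb"
Scanning each position:
  Position 0: "cc" => no
  Position 1: "cb" => no
  Position 2: "ba" => no
  Position 3: "ac" => no
  Position 4: "cb" => no
  Position 5: "bc" => no
  Position 6: "cc" => no
  Position 7: "cc" => no
  Position 8: "cb" => no
  Position 9: "bc" => no
  Position 10: "cb" => no
Total occurrences: 0

0


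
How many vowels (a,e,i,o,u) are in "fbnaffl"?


Input: fbnaffl
Checking each character:
  'f' at position 0: consonant
  'b' at position 1: consonant
  'n' at position 2: consonant
  'a' at position 3: vowel (running total: 1)
  'f' at position 4: consonant
  'f' at position 5: consonant
  'l' at position 6: consonant
Total vowels: 1

1


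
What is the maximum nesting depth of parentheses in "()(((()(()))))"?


Input: "()(((()(()))))"
Tracking depth:
  Position 0 '(': depth becomes 1
  Position 1 ')': depth becomes 0
  Position 2 '(': depth becomes 1
  Position 3 '(': depth becomes 2
  Position 4 '(': depth becomes 3
  Position 5 '(': depth becomes 4
  Position 6 ')': depth becomes 3
  Position 7 '(': depth becomes 4
  Position 8 '(': depth becomes 5
  Position 9 ')': depth becomes 4
  Position 10 ')': depth becomes 3
  Position 11 ')': depth becomes 2
  Position 12 ')': depth becomes 1
  Position 13 ')': depth becomes 0
Maximum depth reached: 5

5


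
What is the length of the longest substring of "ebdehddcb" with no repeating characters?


Input: "ebdehddcb"
Sliding window (track last position of each char):
  Position 0 ('e'): window [0,0] length 1 -- new best
  Position 1 ('b'): window [0,1] length 2 -- new best
  Position 2 ('d'): window [0,2] length 3 -- new best
  Position 3 ('e'): repeat (last at 0), move window start to 1
  Position 3 ('e'): window [1,3] length 3
  Position 4 ('h'): window [1,4] length 4 -- new best
  Position 5 ('d'): repeat (last at 2), move window start to 3
  Position 5 ('d'): window [3,5] length 3
  Position 6 ('d'): repeat (last at 5), move window start to 6
  Position 6 ('d'): window [6,6] length 1
  Position 7 ('c'): window [6,7] length 2
  Position 8 ('b'): window [6,8] length 3
Longest substring with no repeats: "bdeh" with length 4

4


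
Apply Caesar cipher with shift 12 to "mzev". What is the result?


Caesar cipher: shift "mzev" by 12
  'm' (pos 12) + 12 = pos 24 = 'y'
  'z' (pos 25) + 12 = pos 11 = 'l'
  'e' (pos 4) + 12 = pos 16 = 'q'
  'v' (pos 21) + 12 = pos 7 = 'h'
Result: ylqh

ylqh


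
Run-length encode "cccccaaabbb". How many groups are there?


Input: cccccaaabbb
Scanning for consecutive runs:
  Group 1: 'c' x 5 (positions 0-4)
  Group 2: 'a' x 3 (positions 5-7)
  Group 3: 'b' x 3 (positions 8-10)
Total groups: 3

3


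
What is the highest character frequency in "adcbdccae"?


Input: adcbdccae
Character counts:
  'a': 2
  'b': 1
  'c': 3
  'd': 2
  'e': 1
Maximum frequency: 3

3


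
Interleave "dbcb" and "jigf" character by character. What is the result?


Interleaving "dbcb" and "jigf":
  Position 0: 'd' from first, 'j' from second => "dj"
  Position 1: 'b' from first, 'i' from second => "bi"
  Position 2: 'c' from first, 'g' from second => "cg"
  Position 3: 'b' from first, 'f' from second => "bf"
Result: djbicgbf

djbicgbf


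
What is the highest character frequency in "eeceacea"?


Input: eeceacea
Character counts:
  'a': 2
  'c': 2
  'e': 4
Maximum frequency: 4

4


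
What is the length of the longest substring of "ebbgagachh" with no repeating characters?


Input: "ebbgagachh"
Sliding window (track last position of each char):
  Position 0 ('e'): window [0,0] length 1 -- new best
  Position 1 ('b'): window [0,1] length 2 -- new best
  Position 2 ('b'): repeat (last at 1), move window start to 2
  Position 2 ('b'): window [2,2] length 1
  Position 3 ('g'): window [2,3] length 2
  Position 4 ('a'): window [2,4] length 3 -- new best
  Position 5 ('g'): repeat (last at 3), move window start to 4
  Position 5 ('g'): window [4,5] length 2
  Position 6 ('a'): repeat (last at 4), move window start to 5
  Position 6 ('a'): window [5,6] length 2
  Position 7 ('c'): window [5,7] length 3
  Position 8 ('h'): window [5,8] length 4 -- new best
  Position 9 ('h'): repeat (last at 8), move window start to 9
  Position 9 ('h'): window [9,9] length 1
Longest substring with no repeats: "gach" with length 4

4


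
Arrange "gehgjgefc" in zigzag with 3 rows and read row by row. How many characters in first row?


Zigzag "gehgjgefc" into 3 rows:
Placing characters:
  'g' => row 0
  'e' => row 1
  'h' => row 2
  'g' => row 1
  'j' => row 0
  'g' => row 1
  'e' => row 2
  'f' => row 1
  'c' => row 0
Rows:
  Row 0: "gjc"
  Row 1: "eggf"
  Row 2: "he"
First row length: 3

3


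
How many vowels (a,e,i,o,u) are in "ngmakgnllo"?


Input: ngmakgnllo
Checking each character:
  'n' at position 0: consonant
  'g' at position 1: consonant
  'm' at position 2: consonant
  'a' at position 3: vowel (running total: 1)
  'k' at position 4: consonant
  'g' at position 5: consonant
  'n' at position 6: consonant
  'l' at position 7: consonant
  'l' at position 8: consonant
  'o' at position 9: vowel (running total: 2)
Total vowels: 2

2


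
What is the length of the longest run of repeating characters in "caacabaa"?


Input: "caacabaa"
Scanning for longest run:
  Position 1 ('a'): new char, reset run to 1
  Position 2 ('a'): continues run of 'a', length=2
  Position 3 ('c'): new char, reset run to 1
  Position 4 ('a'): new char, reset run to 1
  Position 5 ('b'): new char, reset run to 1
  Position 6 ('a'): new char, reset run to 1
  Position 7 ('a'): continues run of 'a', length=2
Longest run: 'a' with length 2

2


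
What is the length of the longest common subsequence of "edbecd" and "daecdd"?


LCS of "edbecd" and "daecdd"
DP table:
           d    a    e    c    d    d
      0    0    0    0    0    0    0
  e   0    0    0    1    1    1    1
  d   0    1    1    1    1    2    2
  b   0    1    1    1    1    2    2
  e   0    1    1    2    2    2    2
  c   0    1    1    2    3    3    3
  d   0    1    1    2    3    4    4
LCS length = dp[6][6] = 4

4


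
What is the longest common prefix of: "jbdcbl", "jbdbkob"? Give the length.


Words: jbdcbl, jbdbkob
  Position 0: all 'j' => match
  Position 1: all 'b' => match
  Position 2: all 'd' => match
  Position 3: ('c', 'b') => mismatch, stop
LCP = "jbd" (length 3)

3


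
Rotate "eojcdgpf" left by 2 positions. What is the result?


Input: "eojcdgpf", rotate left by 2
First 2 characters: "eo"
Remaining characters: "jcdgpf"
Concatenate remaining + first: "jcdgpf" + "eo" = "jcdgpfeo"

jcdgpfeo


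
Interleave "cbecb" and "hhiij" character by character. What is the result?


Interleaving "cbecb" and "hhiij":
  Position 0: 'c' from first, 'h' from second => "ch"
  Position 1: 'b' from first, 'h' from second => "bh"
  Position 2: 'e' from first, 'i' from second => "ei"
  Position 3: 'c' from first, 'i' from second => "ci"
  Position 4: 'b' from first, 'j' from second => "bj"
Result: chbheicibj

chbheicibj


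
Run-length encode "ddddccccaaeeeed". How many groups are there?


Input: ddddccccaaeeeed
Scanning for consecutive runs:
  Group 1: 'd' x 4 (positions 0-3)
  Group 2: 'c' x 4 (positions 4-7)
  Group 3: 'a' x 2 (positions 8-9)
  Group 4: 'e' x 4 (positions 10-13)
  Group 5: 'd' x 1 (positions 14-14)
Total groups: 5

5


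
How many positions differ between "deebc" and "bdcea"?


Comparing "deebc" and "bdcea" position by position:
  Position 0: 'd' vs 'b' => DIFFER
  Position 1: 'e' vs 'd' => DIFFER
  Position 2: 'e' vs 'c' => DIFFER
  Position 3: 'b' vs 'e' => DIFFER
  Position 4: 'c' vs 'a' => DIFFER
Positions that differ: 5

5


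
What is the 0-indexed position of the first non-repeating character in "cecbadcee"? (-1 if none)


Input: cecbadcee
Character frequencies:
  'a': 1
  'b': 1
  'c': 3
  'd': 1
  'e': 3
Scanning left to right for freq == 1:
  Position 0 ('c'): freq=3, skip
  Position 1 ('e'): freq=3, skip
  Position 2 ('c'): freq=3, skip
  Position 3 ('b'): unique! => answer = 3

3


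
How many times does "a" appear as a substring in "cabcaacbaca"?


Searching for "a" in "cabcaacbaca"
Scanning each position:
  Position 0: "c" => no
  Position 1: "a" => MATCH
  Position 2: "b" => no
  Position 3: "c" => no
  Position 4: "a" => MATCH
  Position 5: "a" => MATCH
  Position 6: "c" => no
  Position 7: "b" => no
  Position 8: "a" => MATCH
  Position 9: "c" => no
  Position 10: "a" => MATCH
Total occurrences: 5

5


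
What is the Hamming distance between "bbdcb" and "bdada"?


Comparing "bbdcb" and "bdada" position by position:
  Position 0: 'b' vs 'b' => same
  Position 1: 'b' vs 'd' => differ
  Position 2: 'd' vs 'a' => differ
  Position 3: 'c' vs 'd' => differ
  Position 4: 'b' vs 'a' => differ
Total differences (Hamming distance): 4

4


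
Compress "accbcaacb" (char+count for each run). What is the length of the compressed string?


Input: accbcaacb
Runs:
  'a' x 1 => "a1"
  'c' x 2 => "c2"
  'b' x 1 => "b1"
  'c' x 1 => "c1"
  'a' x 2 => "a2"
  'c' x 1 => "c1"
  'b' x 1 => "b1"
Compressed: "a1c2b1c1a2c1b1"
Compressed length: 14

14


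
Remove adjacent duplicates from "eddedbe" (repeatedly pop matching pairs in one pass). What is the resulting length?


Input: eddedbe
Stack-based adjacent duplicate removal:
  Read 'e': push. Stack: e
  Read 'd': push. Stack: ed
  Read 'd': matches stack top 'd' => pop. Stack: e
  Read 'e': matches stack top 'e' => pop. Stack: (empty)
  Read 'd': push. Stack: d
  Read 'b': push. Stack: db
  Read 'e': push. Stack: dbe
Final stack: "dbe" (length 3)

3


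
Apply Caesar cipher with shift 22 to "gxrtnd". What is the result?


Caesar cipher: shift "gxrtnd" by 22
  'g' (pos 6) + 22 = pos 2 = 'c'
  'x' (pos 23) + 22 = pos 19 = 't'
  'r' (pos 17) + 22 = pos 13 = 'n'
  't' (pos 19) + 22 = pos 15 = 'p'
  'n' (pos 13) + 22 = pos 9 = 'j'
  'd' (pos 3) + 22 = pos 25 = 'z'
Result: ctnpjz

ctnpjz


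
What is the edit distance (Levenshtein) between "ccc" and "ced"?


Computing edit distance: "ccc" -> "ced"
DP table:
           c    e    d
      0    1    2    3
  c   1    0    1    2
  c   2    1    1    2
  c   3    2    2    2
Edit distance = dp[3][3] = 2

2


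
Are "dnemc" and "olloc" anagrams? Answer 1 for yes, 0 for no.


Strings: "dnemc", "olloc"
Sorted first:  cdemn
Sorted second: clloo
Differ at position 1: 'd' vs 'l' => not anagrams

0


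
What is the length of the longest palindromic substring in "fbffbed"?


Input: "fbffbed"
Checking substrings for palindromes:
  [1:5] "bffb" (len 4) => palindrome
  [0:3] "fbf" (len 3) => palindrome
  [2:4] "ff" (len 2) => palindrome
Longest palindromic substring: "bffb" with length 4

4


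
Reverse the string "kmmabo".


Input: kmmabo
Reading characters right to left:
  Position 5: 'o'
  Position 4: 'b'
  Position 3: 'a'
  Position 2: 'm'
  Position 1: 'm'
  Position 0: 'k'
Reversed: obammk

obammk


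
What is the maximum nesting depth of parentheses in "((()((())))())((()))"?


Input: "((()((())))())((()))"
Tracking depth:
  Position 0 '(': depth becomes 1
  Position 1 '(': depth becomes 2
  Position 2 '(': depth becomes 3
  Position 3 ')': depth becomes 2
  Position 4 '(': depth becomes 3
  Position 5 '(': depth becomes 4
  Position 6 '(': depth becomes 5
  Position 7 ')': depth becomes 4
  Position 8 ')': depth becomes 3
  Position 9 ')': depth becomes 2
  Position 10 ')': depth becomes 1
  Position 11 '(': depth becomes 2
  Position 12 ')': depth becomes 1
  Position 13 ')': depth becomes 0
  Position 14 '(': depth becomes 1
  Position 15 '(': depth becomes 2
  Position 16 '(': depth becomes 3
  Position 17 ')': depth becomes 2
  Position 18 ')': depth becomes 1
  Position 19 ')': depth becomes 0
Maximum depth reached: 5

5


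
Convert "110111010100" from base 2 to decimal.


Input: "110111010100" in base 2
Positional expansion:
  Digit '1' (value 1) x 2^11 = 2048
  Digit '1' (value 1) x 2^10 = 1024
  Digit '0' (value 0) x 2^9 = 0
  Digit '1' (value 1) x 2^8 = 256
  Digit '1' (value 1) x 2^7 = 128
  Digit '1' (value 1) x 2^6 = 64
  Digit '0' (value 0) x 2^5 = 0
  Digit '1' (value 1) x 2^4 = 16
  Digit '0' (value 0) x 2^3 = 0
  Digit '1' (value 1) x 2^2 = 4
  Digit '0' (value 0) x 2^1 = 0
  Digit '0' (value 0) x 2^0 = 0
Sum = 3540

3540


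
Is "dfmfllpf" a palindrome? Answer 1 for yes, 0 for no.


Input: dfmfllpf
Reversed: fpllfmfd
  Compare pos 0 ('d') with pos 7 ('f'): MISMATCH
  Compare pos 1 ('f') with pos 6 ('p'): MISMATCH
  Compare pos 2 ('m') with pos 5 ('l'): MISMATCH
  Compare pos 3 ('f') with pos 4 ('l'): MISMATCH
Result: not a palindrome

0


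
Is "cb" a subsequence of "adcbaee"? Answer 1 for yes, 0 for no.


Check if "cb" is a subsequence of "adcbaee"
Greedy scan:
  Position 0 ('a'): no match needed
  Position 1 ('d'): no match needed
  Position 2 ('c'): matches sub[0] = 'c'
  Position 3 ('b'): matches sub[1] = 'b'
  Position 4 ('a'): no match needed
  Position 5 ('e'): no match needed
  Position 6 ('e'): no match needed
All 2 characters matched => is a subsequence

1


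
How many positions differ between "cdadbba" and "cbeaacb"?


Comparing "cdadbba" and "cbeaacb" position by position:
  Position 0: 'c' vs 'c' => same
  Position 1: 'd' vs 'b' => DIFFER
  Position 2: 'a' vs 'e' => DIFFER
  Position 3: 'd' vs 'a' => DIFFER
  Position 4: 'b' vs 'a' => DIFFER
  Position 5: 'b' vs 'c' => DIFFER
  Position 6: 'a' vs 'b' => DIFFER
Positions that differ: 6

6


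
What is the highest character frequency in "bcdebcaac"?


Input: bcdebcaac
Character counts:
  'a': 2
  'b': 2
  'c': 3
  'd': 1
  'e': 1
Maximum frequency: 3

3


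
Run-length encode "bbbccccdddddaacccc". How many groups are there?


Input: bbbccccdddddaacccc
Scanning for consecutive runs:
  Group 1: 'b' x 3 (positions 0-2)
  Group 2: 'c' x 4 (positions 3-6)
  Group 3: 'd' x 5 (positions 7-11)
  Group 4: 'a' x 2 (positions 12-13)
  Group 5: 'c' x 4 (positions 14-17)
Total groups: 5

5


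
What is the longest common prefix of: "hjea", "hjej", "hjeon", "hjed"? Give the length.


Words: hjea, hjej, hjeon, hjed
  Position 0: all 'h' => match
  Position 1: all 'j' => match
  Position 2: all 'e' => match
  Position 3: ('a', 'j', 'o', 'd') => mismatch, stop
LCP = "hje" (length 3)

3


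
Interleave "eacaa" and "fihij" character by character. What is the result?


Interleaving "eacaa" and "fihij":
  Position 0: 'e' from first, 'f' from second => "ef"
  Position 1: 'a' from first, 'i' from second => "ai"
  Position 2: 'c' from first, 'h' from second => "ch"
  Position 3: 'a' from first, 'i' from second => "ai"
  Position 4: 'a' from first, 'j' from second => "aj"
Result: efaichaiaj

efaichaiaj
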